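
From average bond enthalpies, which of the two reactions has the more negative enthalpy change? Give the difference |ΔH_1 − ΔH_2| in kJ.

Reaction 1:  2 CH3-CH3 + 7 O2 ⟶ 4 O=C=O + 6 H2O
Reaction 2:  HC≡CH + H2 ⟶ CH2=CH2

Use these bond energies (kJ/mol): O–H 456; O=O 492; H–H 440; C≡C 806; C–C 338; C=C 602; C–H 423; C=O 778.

Reaction 1:
  Bonds broken (reactants):
    C–C: 2 × 338 = 676
    C–H: 12 × 423 = 5076
    O=O: 7 × 492 = 3444
    Σ(broken) = 9196 kJ
  Bonds formed (products):
    C=O: 8 × 778 = 6224
    O–H: 12 × 456 = 5472
    Σ(formed) = 11696 kJ
  ΔH_1 = 9196 − 11696 = −2500 kJ
Reaction 2:
  Bonds broken (reactants):
    C≡C: 1 × 806 = 806
    C–H: 2 × 423 = 846
    H–H: 1 × 440 = 440
    Σ(broken) = 2092 kJ
  Bonds formed (products):
    C–H: 4 × 423 = 1692
    C=C: 1 × 602 = 602
    Σ(formed) = 2294 kJ
  ΔH_2 = 2092 − 2294 = −202 kJ
ΔH_1 − ΔH_2 = −2298 kJ, so reaction 1 has the more negative ΔH; |ΔH_1 − ΔH_2| = 2298 kJ.

Reaction 1, by 2298 kJ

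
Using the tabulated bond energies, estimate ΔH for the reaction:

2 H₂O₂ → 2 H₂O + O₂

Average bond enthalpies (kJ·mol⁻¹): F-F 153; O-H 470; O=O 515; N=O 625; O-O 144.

ΔH ≈ −227 kJ

Bonds broken (reactants):
  O-H: 4 × 470 = 1880
  O-O: 2 × 144 = 288
  Σ(broken) = 2168 kJ
Bonds formed (products):
  O-H: 4 × 470 = 1880
  O=O: 1 × 515 = 515
  Σ(formed) = 2395 kJ
ΔH = Σ(broken) − Σ(formed) = 2168 − 2395 = −227 kJ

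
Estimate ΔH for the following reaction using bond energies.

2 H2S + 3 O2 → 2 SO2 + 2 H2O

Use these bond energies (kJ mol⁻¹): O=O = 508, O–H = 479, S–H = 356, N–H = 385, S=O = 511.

Bonds broken (reactants):
  O=O: 3 × 508 = 1524
  S–H: 4 × 356 = 1424
  Σ(broken) = 2948 kJ
Bonds formed (products):
  O–H: 4 × 479 = 1916
  S=O: 4 × 511 = 2044
  Σ(formed) = 3960 kJ
ΔH = Σ(broken) − Σ(formed) = 2948 − 3960 = −1012 kJ

ΔH ≈ −1012 kJ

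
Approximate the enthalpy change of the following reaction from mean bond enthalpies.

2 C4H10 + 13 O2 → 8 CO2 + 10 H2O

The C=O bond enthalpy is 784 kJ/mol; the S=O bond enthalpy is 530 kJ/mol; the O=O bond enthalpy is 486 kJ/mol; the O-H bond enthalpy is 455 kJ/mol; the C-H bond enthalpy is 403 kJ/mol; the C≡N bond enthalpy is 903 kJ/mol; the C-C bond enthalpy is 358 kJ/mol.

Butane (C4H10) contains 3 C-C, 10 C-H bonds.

ΔH ≈ −5118 kJ

Bonds broken (reactants):
  C-C: 6 × 358 = 2148
  C-H: 20 × 403 = 8060
  O=O: 13 × 486 = 6318
  Σ(broken) = 16526 kJ
Bonds formed (products):
  C=O: 16 × 784 = 12544
  O-H: 20 × 455 = 9100
  Σ(formed) = 21644 kJ
ΔH = Σ(broken) − Σ(formed) = 16526 − 21644 = −5118 kJ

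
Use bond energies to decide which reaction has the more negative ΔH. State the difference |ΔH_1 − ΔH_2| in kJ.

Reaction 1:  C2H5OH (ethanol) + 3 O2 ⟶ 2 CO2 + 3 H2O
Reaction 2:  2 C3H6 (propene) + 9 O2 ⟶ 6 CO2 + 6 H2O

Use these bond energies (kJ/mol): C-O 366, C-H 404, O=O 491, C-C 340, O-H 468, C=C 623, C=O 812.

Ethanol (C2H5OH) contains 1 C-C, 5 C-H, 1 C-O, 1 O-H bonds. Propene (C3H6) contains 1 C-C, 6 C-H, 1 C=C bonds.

Reaction 1:
  Bonds broken (reactants):
    C-C: 1 × 340 = 340
    C-H: 5 × 404 = 2020
    C-O: 1 × 366 = 366
    O-H: 1 × 468 = 468
    O=O: 3 × 491 = 1473
    Σ(broken) = 4667 kJ
  Bonds formed (products):
    C=O: 4 × 812 = 3248
    O-H: 6 × 468 = 2808
    Σ(formed) = 6056 kJ
  ΔH_1 = 4667 − 6056 = −1389 kJ
Reaction 2:
  Bonds broken (reactants):
    C-C: 2 × 340 = 680
    C-H: 12 × 404 = 4848
    C=C: 2 × 623 = 1246
    O=O: 9 × 491 = 4419
    Σ(broken) = 11193 kJ
  Bonds formed (products):
    C=O: 12 × 812 = 9744
    O-H: 12 × 468 = 5616
    Σ(formed) = 15360 kJ
  ΔH_2 = 11193 − 15360 = −4167 kJ
ΔH_1 − ΔH_2 = +2778 kJ, so reaction 2 has the more negative ΔH; |ΔH_1 − ΔH_2| = 2778 kJ.

Reaction 2, by 2778 kJ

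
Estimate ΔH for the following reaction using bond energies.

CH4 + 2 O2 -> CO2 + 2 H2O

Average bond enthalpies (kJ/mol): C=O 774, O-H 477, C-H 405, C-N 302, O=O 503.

Bonds broken (reactants):
  C-H: 4 × 405 = 1620
  O=O: 2 × 503 = 1006
  Σ(broken) = 2626 kJ
Bonds formed (products):
  C=O: 2 × 774 = 1548
  O-H: 4 × 477 = 1908
  Σ(formed) = 3456 kJ
ΔH = Σ(broken) − Σ(formed) = 2626 − 3456 = −830 kJ

ΔH ≈ −830 kJ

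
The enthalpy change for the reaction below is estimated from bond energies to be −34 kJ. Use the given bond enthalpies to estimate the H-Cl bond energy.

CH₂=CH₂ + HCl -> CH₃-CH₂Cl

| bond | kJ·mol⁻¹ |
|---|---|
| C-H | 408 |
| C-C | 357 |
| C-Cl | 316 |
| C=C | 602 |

D(H-Cl) ≈ 445 kJ/mol

Let D be the H-Cl bond energy.
Σ(broken) = 4×408 + 1×602 + 1×D = 2234 + D
Σ(formed) = 1×357 + 1×316 + 5×408 = 2713
ΔH = Σ(broken) − Σ(formed) = (2234 + D) − (2713) = −479 + D
Setting this equal to −34 kJ gives D = 445 kJ/mol.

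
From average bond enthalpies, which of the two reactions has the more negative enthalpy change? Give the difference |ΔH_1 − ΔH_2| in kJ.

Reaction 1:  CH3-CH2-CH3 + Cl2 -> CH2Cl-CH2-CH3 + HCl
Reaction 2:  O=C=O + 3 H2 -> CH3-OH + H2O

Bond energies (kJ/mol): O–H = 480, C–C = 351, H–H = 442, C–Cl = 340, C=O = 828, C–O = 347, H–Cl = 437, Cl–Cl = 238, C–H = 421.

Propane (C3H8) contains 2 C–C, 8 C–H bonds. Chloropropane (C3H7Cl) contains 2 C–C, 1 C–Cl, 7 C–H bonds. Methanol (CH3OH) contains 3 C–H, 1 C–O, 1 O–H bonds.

Reaction 1:
  Bonds broken (reactants):
    C–C: 2 × 351 = 702
    C–H: 8 × 421 = 3368
    Cl–Cl: 1 × 238 = 238
    Σ(broken) = 4308 kJ
  Bonds formed (products):
    C–C: 2 × 351 = 702
    C–Cl: 1 × 340 = 340
    C–H: 7 × 421 = 2947
    H–Cl: 1 × 437 = 437
    Σ(formed) = 4426 kJ
  ΔH_1 = 4308 − 4426 = −118 kJ
Reaction 2:
  Bonds broken (reactants):
    C=O: 2 × 828 = 1656
    H–H: 3 × 442 = 1326
    Σ(broken) = 2982 kJ
  Bonds formed (products):
    C–H: 3 × 421 = 1263
    C–O: 1 × 347 = 347
    O–H: 3 × 480 = 1440
    Σ(formed) = 3050 kJ
  ΔH_2 = 2982 − 3050 = −68 kJ
ΔH_1 − ΔH_2 = −50 kJ, so reaction 1 has the more negative ΔH; |ΔH_1 − ΔH_2| = 50 kJ.

Reaction 1, by 50 kJ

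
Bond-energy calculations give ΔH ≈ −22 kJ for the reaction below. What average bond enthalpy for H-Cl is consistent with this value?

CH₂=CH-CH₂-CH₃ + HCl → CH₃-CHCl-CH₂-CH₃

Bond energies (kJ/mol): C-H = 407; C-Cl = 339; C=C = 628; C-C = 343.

Let D be the H-Cl bond energy.
Σ(broken) = 2×343 + 8×407 + 1×628 + 1×D = 4570 + D
Σ(formed) = 3×343 + 1×339 + 9×407 = 5031
ΔH = Σ(broken) − Σ(formed) = (4570 + D) − (5031) = −461 + D
Setting this equal to −22 kJ gives D = 439 kJ/mol.

D(H-Cl) ≈ 439 kJ/mol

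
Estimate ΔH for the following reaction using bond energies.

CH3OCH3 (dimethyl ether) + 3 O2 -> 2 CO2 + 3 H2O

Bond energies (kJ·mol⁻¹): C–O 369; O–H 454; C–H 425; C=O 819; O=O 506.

Bonds broken (reactants):
  C–H: 6 × 425 = 2550
  C–O: 2 × 369 = 738
  O=O: 3 × 506 = 1518
  Σ(broken) = 4806 kJ
Bonds formed (products):
  C=O: 4 × 819 = 3276
  O–H: 6 × 454 = 2724
  Σ(formed) = 6000 kJ
ΔH = Σ(broken) − Σ(formed) = 4806 − 6000 = −1194 kJ

ΔH ≈ −1194 kJ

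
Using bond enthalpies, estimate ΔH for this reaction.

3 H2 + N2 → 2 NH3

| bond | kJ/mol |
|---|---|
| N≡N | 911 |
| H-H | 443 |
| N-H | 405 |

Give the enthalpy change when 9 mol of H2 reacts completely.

Bonds broken (reactants):
  H-H: 3 × 443 = 1329
  N≡N: 1 × 911 = 911
  Σ(broken) = 2240 kJ
Bonds formed (products):
  N-H: 6 × 405 = 2430
  Σ(formed) = 2430 kJ
ΔH = Σ(broken) − Σ(formed) = 2240 − 2430 = −190 kJ
For 3× the reaction as written: 3 × (−190) = −570 kJ

ΔH = −570 kJ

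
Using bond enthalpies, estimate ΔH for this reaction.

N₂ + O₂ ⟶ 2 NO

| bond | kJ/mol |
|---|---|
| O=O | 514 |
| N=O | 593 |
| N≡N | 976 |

ΔH ≈ +304 kJ

Bonds broken (reactants):
  N≡N: 1 × 976 = 976
  O=O: 1 × 514 = 514
  Σ(broken) = 1490 kJ
Bonds formed (products):
  N=O: 2 × 593 = 1186
  Σ(formed) = 1186 kJ
ΔH = Σ(broken) − Σ(formed) = 1490 − 1186 = +304 kJ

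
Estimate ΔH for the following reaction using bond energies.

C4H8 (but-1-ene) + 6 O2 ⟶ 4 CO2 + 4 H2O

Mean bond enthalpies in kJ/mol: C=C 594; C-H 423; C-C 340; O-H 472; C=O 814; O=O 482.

Bonds broken (reactants):
  C-C: 2 × 340 = 680
  C-H: 8 × 423 = 3384
  C=C: 1 × 594 = 594
  O=O: 6 × 482 = 2892
  Σ(broken) = 7550 kJ
Bonds formed (products):
  C=O: 8 × 814 = 6512
  O-H: 8 × 472 = 3776
  Σ(formed) = 10288 kJ
ΔH = Σ(broken) − Σ(formed) = 7550 − 10288 = −2738 kJ

ΔH ≈ −2738 kJ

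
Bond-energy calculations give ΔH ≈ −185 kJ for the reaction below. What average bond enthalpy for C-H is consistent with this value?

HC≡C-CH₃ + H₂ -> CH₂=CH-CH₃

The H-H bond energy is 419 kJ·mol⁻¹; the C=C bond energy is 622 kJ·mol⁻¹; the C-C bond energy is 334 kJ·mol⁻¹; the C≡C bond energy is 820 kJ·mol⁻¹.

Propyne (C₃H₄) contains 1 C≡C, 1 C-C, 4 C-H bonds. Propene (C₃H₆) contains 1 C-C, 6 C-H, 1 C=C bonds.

Let D be the C-H bond energy.
Σ(broken) = 1×820 + 1×334 + 4×D + 1×419 = 1573 + 4D
Σ(formed) = 1×334 + 6×D + 1×622 = 956 + 6D
ΔH = Σ(broken) − Σ(formed) = (1573 + 4D) − (956 + 6D) = +617 − 2D
Setting this equal to −185 kJ gives 2D = 802, so D = 401 kJ/mol.

D(C-H) ≈ 401 kJ/mol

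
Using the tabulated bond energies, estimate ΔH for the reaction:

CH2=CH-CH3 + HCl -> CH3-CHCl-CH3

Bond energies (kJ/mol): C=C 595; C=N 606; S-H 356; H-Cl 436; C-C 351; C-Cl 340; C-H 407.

ΔH ≈ −67 kJ

Bonds broken (reactants):
  C-C: 1 × 351 = 351
  C-H: 6 × 407 = 2442
  C=C: 1 × 595 = 595
  H-Cl: 1 × 436 = 436
  Σ(broken) = 3824 kJ
Bonds formed (products):
  C-C: 2 × 351 = 702
  C-Cl: 1 × 340 = 340
  C-H: 7 × 407 = 2849
  Σ(formed) = 3891 kJ
ΔH = Σ(broken) − Σ(formed) = 3824 − 3891 = −67 kJ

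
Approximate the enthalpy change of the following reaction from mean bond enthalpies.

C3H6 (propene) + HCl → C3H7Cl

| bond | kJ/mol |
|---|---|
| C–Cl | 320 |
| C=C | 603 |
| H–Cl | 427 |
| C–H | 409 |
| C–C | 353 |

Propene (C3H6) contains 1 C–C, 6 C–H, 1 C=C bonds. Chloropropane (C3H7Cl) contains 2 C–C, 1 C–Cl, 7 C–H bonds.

Bonds broken (reactants):
  C–C: 1 × 353 = 353
  C–H: 6 × 409 = 2454
  C=C: 1 × 603 = 603
  H–Cl: 1 × 427 = 427
  Σ(broken) = 3837 kJ
Bonds formed (products):
  C–C: 2 × 353 = 706
  C–Cl: 1 × 320 = 320
  C–H: 7 × 409 = 2863
  Σ(formed) = 3889 kJ
ΔH = Σ(broken) − Σ(formed) = 3837 − 3889 = −52 kJ

ΔH ≈ −52 kJ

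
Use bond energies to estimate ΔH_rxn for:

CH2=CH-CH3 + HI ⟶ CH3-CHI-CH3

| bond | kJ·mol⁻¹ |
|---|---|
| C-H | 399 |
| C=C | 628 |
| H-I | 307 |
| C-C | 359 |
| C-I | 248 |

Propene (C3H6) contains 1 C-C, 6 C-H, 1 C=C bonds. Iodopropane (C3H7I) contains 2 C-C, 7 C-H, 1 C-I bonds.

Bonds broken (reactants):
  C-C: 1 × 359 = 359
  C-H: 6 × 399 = 2394
  C=C: 1 × 628 = 628
  H-I: 1 × 307 = 307
  Σ(broken) = 3688 kJ
Bonds formed (products):
  C-C: 2 × 359 = 718
  C-H: 7 × 399 = 2793
  C-I: 1 × 248 = 248
  Σ(formed) = 3759 kJ
ΔH = Σ(broken) − Σ(formed) = 3688 − 3759 = −71 kJ

ΔH ≈ −71 kJ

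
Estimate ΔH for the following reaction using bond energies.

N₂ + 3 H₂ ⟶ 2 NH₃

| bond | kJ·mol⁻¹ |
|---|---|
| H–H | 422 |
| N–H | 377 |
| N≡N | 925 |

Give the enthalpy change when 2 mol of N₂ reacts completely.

Bonds broken (reactants):
  H–H: 3 × 422 = 1266
  N≡N: 1 × 925 = 925
  Σ(broken) = 2191 kJ
Bonds formed (products):
  N–H: 6 × 377 = 2262
  Σ(formed) = 2262 kJ
ΔH = Σ(broken) − Σ(formed) = 2191 − 2262 = −71 kJ
For 2× the reaction as written: 2 × (−71) = −142 kJ

ΔH = −142 kJ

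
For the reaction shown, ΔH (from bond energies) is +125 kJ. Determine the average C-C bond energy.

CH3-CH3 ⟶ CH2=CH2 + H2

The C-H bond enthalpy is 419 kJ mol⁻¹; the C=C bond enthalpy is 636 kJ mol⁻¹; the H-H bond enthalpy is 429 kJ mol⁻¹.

D(C-C) ≈ 352 kJ/mol

Let D be the C-C bond energy.
Σ(broken) = 1×D + 6×419 = 2514 + D
Σ(formed) = 4×419 + 1×636 + 1×429 = 2741
ΔH = Σ(broken) − Σ(formed) = (2514 + D) − (2741) = −227 + D
Setting this equal to +125 kJ gives D = 352 kJ/mol.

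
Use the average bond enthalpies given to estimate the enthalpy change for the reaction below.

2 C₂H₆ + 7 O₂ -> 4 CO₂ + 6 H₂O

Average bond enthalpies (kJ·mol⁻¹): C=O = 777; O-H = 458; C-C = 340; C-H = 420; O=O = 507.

Bonds broken (reactants):
  C-C: 2 × 340 = 680
  C-H: 12 × 420 = 5040
  O=O: 7 × 507 = 3549
  Σ(broken) = 9269 kJ
Bonds formed (products):
  C=O: 8 × 777 = 6216
  O-H: 12 × 458 = 5496
  Σ(formed) = 11712 kJ
ΔH = Σ(broken) − Σ(formed) = 9269 − 11712 = −2443 kJ

ΔH ≈ −2443 kJ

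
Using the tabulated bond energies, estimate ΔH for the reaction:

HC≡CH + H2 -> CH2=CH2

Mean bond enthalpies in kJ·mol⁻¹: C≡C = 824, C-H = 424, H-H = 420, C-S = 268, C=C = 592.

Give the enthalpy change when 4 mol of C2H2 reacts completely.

ΔH = −784 kJ

Bonds broken (reactants):
  C≡C: 1 × 824 = 824
  C-H: 2 × 424 = 848
  H-H: 1 × 420 = 420
  Σ(broken) = 2092 kJ
Bonds formed (products):
  C-H: 4 × 424 = 1696
  C=C: 1 × 592 = 592
  Σ(formed) = 2288 kJ
ΔH = Σ(broken) − Σ(formed) = 2092 − 2288 = −196 kJ
For 4× the reaction as written: 4 × (−196) = −784 kJ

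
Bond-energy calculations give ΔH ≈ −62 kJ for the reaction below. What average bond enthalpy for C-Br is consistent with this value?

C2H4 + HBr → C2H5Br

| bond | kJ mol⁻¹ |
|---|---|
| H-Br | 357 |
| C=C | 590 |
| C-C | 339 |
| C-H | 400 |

D(C-Br) ≈ 270 kJ/mol

Let D be the C-Br bond energy.
Σ(broken) = 4×400 + 1×590 + 1×357 = 2547
Σ(formed) = 1×D + 1×339 + 5×400 = 2339 + D
ΔH = Σ(broken) − Σ(formed) = (2547) − (2339 + D) = +208 − D
Setting this equal to −62 kJ gives D = 270 kJ/mol.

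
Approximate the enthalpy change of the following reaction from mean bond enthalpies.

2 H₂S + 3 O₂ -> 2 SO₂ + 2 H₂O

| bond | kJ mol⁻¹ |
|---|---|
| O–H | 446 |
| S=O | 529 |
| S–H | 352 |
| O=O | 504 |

Bonds broken (reactants):
  O=O: 3 × 504 = 1512
  S–H: 4 × 352 = 1408
  Σ(broken) = 2920 kJ
Bonds formed (products):
  O–H: 4 × 446 = 1784
  S=O: 4 × 529 = 2116
  Σ(formed) = 3900 kJ
ΔH = Σ(broken) − Σ(formed) = 2920 − 3900 = −980 kJ

ΔH ≈ −980 kJ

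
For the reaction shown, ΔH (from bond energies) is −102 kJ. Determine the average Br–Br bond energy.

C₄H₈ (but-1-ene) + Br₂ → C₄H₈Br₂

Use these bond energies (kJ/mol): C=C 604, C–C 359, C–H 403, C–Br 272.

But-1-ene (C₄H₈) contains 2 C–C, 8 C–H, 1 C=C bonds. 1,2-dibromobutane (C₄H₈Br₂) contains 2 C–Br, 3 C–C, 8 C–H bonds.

D(Br–Br) ≈ 197 kJ/mol

Let D be the Br–Br bond energy.
Σ(broken) = 1×D + 2×359 + 8×403 + 1×604 = 4546 + D
Σ(formed) = 2×272 + 3×359 + 8×403 = 4845
ΔH = Σ(broken) − Σ(formed) = (4546 + D) − (4845) = −299 + D
Setting this equal to −102 kJ gives D = 197 kJ/mol.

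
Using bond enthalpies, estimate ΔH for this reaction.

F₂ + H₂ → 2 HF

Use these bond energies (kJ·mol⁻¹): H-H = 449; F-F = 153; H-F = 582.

ΔH ≈ −562 kJ

Bonds broken (reactants):
  F-F: 1 × 153 = 153
  H-H: 1 × 449 = 449
  Σ(broken) = 602 kJ
Bonds formed (products):
  H-F: 2 × 582 = 1164
  Σ(formed) = 1164 kJ
ΔH = Σ(broken) − Σ(formed) = 602 − 1164 = −562 kJ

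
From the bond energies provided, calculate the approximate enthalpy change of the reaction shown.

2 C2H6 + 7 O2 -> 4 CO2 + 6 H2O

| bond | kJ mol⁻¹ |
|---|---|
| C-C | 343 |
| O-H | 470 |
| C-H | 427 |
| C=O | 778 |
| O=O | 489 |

ΔH ≈ −2631 kJ

Bonds broken (reactants):
  C-C: 2 × 343 = 686
  C-H: 12 × 427 = 5124
  O=O: 7 × 489 = 3423
  Σ(broken) = 9233 kJ
Bonds formed (products):
  C=O: 8 × 778 = 6224
  O-H: 12 × 470 = 5640
  Σ(formed) = 11864 kJ
ΔH = Σ(broken) − Σ(formed) = 9233 − 11864 = −2631 kJ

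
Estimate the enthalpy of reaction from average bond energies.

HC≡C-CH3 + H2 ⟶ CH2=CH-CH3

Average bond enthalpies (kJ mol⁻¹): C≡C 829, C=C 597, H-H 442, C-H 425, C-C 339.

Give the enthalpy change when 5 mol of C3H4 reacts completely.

ΔH = −880 kJ

Bonds broken (reactants):
  C≡C: 1 × 829 = 829
  C-C: 1 × 339 = 339
  C-H: 4 × 425 = 1700
  H-H: 1 × 442 = 442
  Σ(broken) = 3310 kJ
Bonds formed (products):
  C-C: 1 × 339 = 339
  C-H: 6 × 425 = 2550
  C=C: 1 × 597 = 597
  Σ(formed) = 3486 kJ
ΔH = Σ(broken) − Σ(formed) = 3310 − 3486 = −176 kJ
For 5× the reaction as written: 5 × (−176) = −880 kJ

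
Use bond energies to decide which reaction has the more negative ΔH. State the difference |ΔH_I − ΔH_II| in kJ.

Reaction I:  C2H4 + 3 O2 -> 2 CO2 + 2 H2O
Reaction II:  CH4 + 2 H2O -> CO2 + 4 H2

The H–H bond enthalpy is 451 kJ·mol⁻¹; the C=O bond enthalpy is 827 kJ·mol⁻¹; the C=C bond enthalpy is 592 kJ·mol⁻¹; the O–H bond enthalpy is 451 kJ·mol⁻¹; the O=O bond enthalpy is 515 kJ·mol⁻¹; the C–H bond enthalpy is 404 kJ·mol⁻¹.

Reaction I, by 1321 kJ

Reaction I:
  Bonds broken (reactants):
    C–H: 4 × 404 = 1616
    C=C: 1 × 592 = 592
    O=O: 3 × 515 = 1545
    Σ(broken) = 3753 kJ
  Bonds formed (products):
    C=O: 4 × 827 = 3308
    O–H: 4 × 451 = 1804
    Σ(formed) = 5112 kJ
  ΔH_I = 3753 − 5112 = −1359 kJ
Reaction II:
  Bonds broken (reactants):
    C–H: 4 × 404 = 1616
    O–H: 4 × 451 = 1804
    Σ(broken) = 3420 kJ
  Bonds formed (products):
    C=O: 2 × 827 = 1654
    H–H: 4 × 451 = 1804
    Σ(formed) = 3458 kJ
  ΔH_II = 3420 − 3458 = −38 kJ
ΔH_I − ΔH_II = −1321 kJ, so reaction I has the more negative ΔH; |ΔH_I − ΔH_II| = 1321 kJ.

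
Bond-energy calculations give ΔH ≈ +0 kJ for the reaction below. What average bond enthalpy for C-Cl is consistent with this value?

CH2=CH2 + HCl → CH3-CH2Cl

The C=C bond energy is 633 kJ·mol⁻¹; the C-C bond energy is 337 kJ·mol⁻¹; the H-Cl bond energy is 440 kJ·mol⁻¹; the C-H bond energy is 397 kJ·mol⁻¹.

Let D be the C-Cl bond energy.
Σ(broken) = 4×397 + 1×633 + 1×440 = 2661
Σ(formed) = 1×337 + 1×D + 5×397 = 2322 + D
ΔH = Σ(broken) − Σ(formed) = (2661) − (2322 + D) = +339 − D
Setting this equal to +0 kJ gives D = 339 kJ/mol.

D(C-Cl) ≈ 339 kJ/mol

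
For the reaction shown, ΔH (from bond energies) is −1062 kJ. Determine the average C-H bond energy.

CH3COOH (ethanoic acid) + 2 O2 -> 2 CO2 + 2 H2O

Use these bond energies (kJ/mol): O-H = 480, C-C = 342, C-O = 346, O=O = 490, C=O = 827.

D(C-H) ≈ 397 kJ/mol

Let D be the C-H bond energy.
Σ(broken) = 1×342 + 3×D + 1×346 + 1×827 + 1×480 + 2×490 = 2975 + 3D
Σ(formed) = 4×827 + 4×480 = 5228
ΔH = Σ(broken) − Σ(formed) = (2975 + 3D) − (5228) = −2253 + 3D
Setting this equal to −1062 kJ gives 3D = 1191, so D = 397 kJ/mol.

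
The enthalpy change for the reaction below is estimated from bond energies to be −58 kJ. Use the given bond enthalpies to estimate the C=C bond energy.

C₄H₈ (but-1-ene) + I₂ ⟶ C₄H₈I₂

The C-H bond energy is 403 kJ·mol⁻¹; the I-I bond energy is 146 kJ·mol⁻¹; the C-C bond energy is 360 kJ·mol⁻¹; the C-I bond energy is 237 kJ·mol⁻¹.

Let D be the C=C bond energy.
Σ(broken) = 2×360 + 8×403 + 1×D + 1×146 = 4090 + D
Σ(formed) = 3×360 + 8×403 + 2×237 = 4778
ΔH = Σ(broken) − Σ(formed) = (4090 + D) − (4778) = −688 + D
Setting this equal to −58 kJ gives D = 630 kJ/mol.

D(C=C) ≈ 630 kJ/mol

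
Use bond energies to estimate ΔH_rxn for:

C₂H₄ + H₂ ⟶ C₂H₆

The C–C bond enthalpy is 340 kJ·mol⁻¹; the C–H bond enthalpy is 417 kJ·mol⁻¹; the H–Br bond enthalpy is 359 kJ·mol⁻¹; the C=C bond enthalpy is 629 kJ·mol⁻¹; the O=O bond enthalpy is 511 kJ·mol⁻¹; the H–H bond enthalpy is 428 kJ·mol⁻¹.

Bonds broken (reactants):
  C–H: 4 × 417 = 1668
  C=C: 1 × 629 = 629
  H–H: 1 × 428 = 428
  Σ(broken) = 2725 kJ
Bonds formed (products):
  C–C: 1 × 340 = 340
  C–H: 6 × 417 = 2502
  Σ(formed) = 2842 kJ
ΔH = Σ(broken) − Σ(formed) = 2725 − 2842 = −117 kJ

ΔH ≈ −117 kJ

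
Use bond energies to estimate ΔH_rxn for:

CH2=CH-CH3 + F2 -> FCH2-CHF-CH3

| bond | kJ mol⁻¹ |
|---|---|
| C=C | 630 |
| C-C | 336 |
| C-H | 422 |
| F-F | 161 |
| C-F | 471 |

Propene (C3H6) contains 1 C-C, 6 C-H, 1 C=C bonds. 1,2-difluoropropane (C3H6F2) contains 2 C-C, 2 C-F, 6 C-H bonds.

ΔH ≈ −487 kJ

Bonds broken (reactants):
  C-C: 1 × 336 = 336
  C-H: 6 × 422 = 2532
  C=C: 1 × 630 = 630
  F-F: 1 × 161 = 161
  Σ(broken) = 3659 kJ
Bonds formed (products):
  C-C: 2 × 336 = 672
  C-F: 2 × 471 = 942
  C-H: 6 × 422 = 2532
  Σ(formed) = 4146 kJ
ΔH = Σ(broken) − Σ(formed) = 3659 − 4146 = −487 kJ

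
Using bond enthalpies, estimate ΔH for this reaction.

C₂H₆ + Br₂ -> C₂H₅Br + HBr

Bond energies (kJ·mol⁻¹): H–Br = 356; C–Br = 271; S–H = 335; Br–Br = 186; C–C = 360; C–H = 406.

ΔH ≈ −35 kJ

Bonds broken (reactants):
  Br–Br: 1 × 186 = 186
  C–C: 1 × 360 = 360
  C–H: 6 × 406 = 2436
  Σ(broken) = 2982 kJ
Bonds formed (products):
  C–Br: 1 × 271 = 271
  C–C: 1 × 360 = 360
  C–H: 5 × 406 = 2030
  H–Br: 1 × 356 = 356
  Σ(formed) = 3017 kJ
ΔH = Σ(broken) − Σ(formed) = 2982 − 3017 = −35 kJ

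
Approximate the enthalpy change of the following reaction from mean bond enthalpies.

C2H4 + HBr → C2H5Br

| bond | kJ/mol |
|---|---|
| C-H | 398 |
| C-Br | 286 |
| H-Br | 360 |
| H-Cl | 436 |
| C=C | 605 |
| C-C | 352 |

Bonds broken (reactants):
  C-H: 4 × 398 = 1592
  C=C: 1 × 605 = 605
  H-Br: 1 × 360 = 360
  Σ(broken) = 2557 kJ
Bonds formed (products):
  C-Br: 1 × 286 = 286
  C-C: 1 × 352 = 352
  C-H: 5 × 398 = 1990
  Σ(formed) = 2628 kJ
ΔH = Σ(broken) − Σ(formed) = 2557 − 2628 = −71 kJ

ΔH ≈ −71 kJ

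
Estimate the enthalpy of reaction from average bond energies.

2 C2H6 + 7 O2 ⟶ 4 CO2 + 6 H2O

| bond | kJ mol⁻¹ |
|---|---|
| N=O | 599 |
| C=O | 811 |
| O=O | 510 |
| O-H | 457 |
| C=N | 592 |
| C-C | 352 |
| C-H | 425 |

Bonds broken (reactants):
  C-C: 2 × 352 = 704
  C-H: 12 × 425 = 5100
  O=O: 7 × 510 = 3570
  Σ(broken) = 9374 kJ
Bonds formed (products):
  C=O: 8 × 811 = 6488
  O-H: 12 × 457 = 5484
  Σ(formed) = 11972 kJ
ΔH = Σ(broken) − Σ(formed) = 9374 − 11972 = −2598 kJ

ΔH ≈ −2598 kJ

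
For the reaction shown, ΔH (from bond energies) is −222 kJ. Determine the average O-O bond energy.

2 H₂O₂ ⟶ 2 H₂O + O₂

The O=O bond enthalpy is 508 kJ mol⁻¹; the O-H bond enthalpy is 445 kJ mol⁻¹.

D(O-O) ≈ 143 kJ/mol

Let D be the O-O bond energy.
Σ(broken) = 4×445 + 2×D = 1780 + 2D
Σ(formed) = 4×445 + 1×508 = 2288
ΔH = Σ(broken) − Σ(formed) = (1780 + 2D) − (2288) = −508 + 2D
Setting this equal to −222 kJ gives 2D = 286, so D = 143 kJ/mol.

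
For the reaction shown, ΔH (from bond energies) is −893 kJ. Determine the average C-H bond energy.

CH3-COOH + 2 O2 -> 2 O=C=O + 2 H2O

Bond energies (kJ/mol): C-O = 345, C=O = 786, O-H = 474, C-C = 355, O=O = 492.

Let D be the C-H bond energy.
Σ(broken) = 1×355 + 3×D + 1×345 + 1×786 + 1×474 + 2×492 = 2944 + 3D
Σ(formed) = 4×786 + 4×474 = 5040
ΔH = Σ(broken) − Σ(formed) = (2944 + 3D) − (5040) = −2096 + 3D
Setting this equal to −893 kJ gives 3D = 1203, so D = 401 kJ/mol.

D(C-H) ≈ 401 kJ/mol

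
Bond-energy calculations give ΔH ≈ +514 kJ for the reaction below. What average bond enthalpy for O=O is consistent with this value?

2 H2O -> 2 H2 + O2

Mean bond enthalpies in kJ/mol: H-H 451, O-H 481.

D(O=O) ≈ 508 kJ/mol

Let D be the O=O bond energy.
Σ(broken) = 4×481 = 1924
Σ(formed) = 2×451 + 1×D = 902 + D
ΔH = Σ(broken) − Σ(formed) = (1924) − (902 + D) = +1022 − D
Setting this equal to +514 kJ gives D = 508 kJ/mol.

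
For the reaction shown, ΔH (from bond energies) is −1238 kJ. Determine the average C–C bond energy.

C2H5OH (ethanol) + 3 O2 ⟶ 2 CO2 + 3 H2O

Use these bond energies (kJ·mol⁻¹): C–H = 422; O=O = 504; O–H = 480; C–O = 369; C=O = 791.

Let D be the C–C bond energy.
Σ(broken) = 1×D + 5×422 + 1×369 + 1×480 + 3×504 = 4471 + D
Σ(formed) = 4×791 + 6×480 = 6044
ΔH = Σ(broken) − Σ(formed) = (4471 + D) − (6044) = −1573 + D
Setting this equal to −1238 kJ gives D = 335 kJ/mol.

D(C–C) ≈ 335 kJ/mol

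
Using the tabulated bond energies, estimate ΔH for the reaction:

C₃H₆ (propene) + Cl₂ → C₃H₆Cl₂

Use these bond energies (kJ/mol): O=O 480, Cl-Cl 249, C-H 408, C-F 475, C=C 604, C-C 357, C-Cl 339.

ΔH ≈ −182 kJ

Bonds broken (reactants):
  C-C: 1 × 357 = 357
  C-H: 6 × 408 = 2448
  C=C: 1 × 604 = 604
  Cl-Cl: 1 × 249 = 249
  Σ(broken) = 3658 kJ
Bonds formed (products):
  C-C: 2 × 357 = 714
  C-Cl: 2 × 339 = 678
  C-H: 6 × 408 = 2448
  Σ(formed) = 3840 kJ
ΔH = Σ(broken) − Σ(formed) = 3658 − 3840 = −182 kJ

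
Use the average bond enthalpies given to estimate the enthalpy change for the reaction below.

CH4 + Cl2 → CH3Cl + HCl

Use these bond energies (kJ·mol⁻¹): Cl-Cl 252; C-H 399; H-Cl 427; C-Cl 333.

Bonds broken (reactants):
  C-H: 4 × 399 = 1596
  Cl-Cl: 1 × 252 = 252
  Σ(broken) = 1848 kJ
Bonds formed (products):
  C-Cl: 1 × 333 = 333
  C-H: 3 × 399 = 1197
  H-Cl: 1 × 427 = 427
  Σ(formed) = 1957 kJ
ΔH = Σ(broken) − Σ(formed) = 1848 − 1957 = −109 kJ

ΔH ≈ −109 kJ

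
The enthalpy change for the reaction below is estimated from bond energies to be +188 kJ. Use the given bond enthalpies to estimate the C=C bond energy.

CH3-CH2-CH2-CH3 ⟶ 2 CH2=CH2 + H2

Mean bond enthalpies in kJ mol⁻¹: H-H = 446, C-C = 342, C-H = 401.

D(C=C) ≈ 597 kJ/mol

Let D be the C=C bond energy.
Σ(broken) = 3×342 + 10×401 = 5036
Σ(formed) = 8×401 + 2×D + 1×446 = 3654 + 2D
ΔH = Σ(broken) − Σ(formed) = (5036) − (3654 + 2D) = +1382 − 2D
Setting this equal to +188 kJ gives 2D = 1194, so D = 597 kJ/mol.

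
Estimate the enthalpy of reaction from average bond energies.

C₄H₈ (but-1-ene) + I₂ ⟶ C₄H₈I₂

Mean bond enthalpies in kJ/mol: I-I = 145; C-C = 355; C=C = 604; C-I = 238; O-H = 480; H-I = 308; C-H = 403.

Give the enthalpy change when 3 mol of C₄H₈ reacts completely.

Bonds broken (reactants):
  C-C: 2 × 355 = 710
  C-H: 8 × 403 = 3224
  C=C: 1 × 604 = 604
  I-I: 1 × 145 = 145
  Σ(broken) = 4683 kJ
Bonds formed (products):
  C-C: 3 × 355 = 1065
  C-H: 8 × 403 = 3224
  C-I: 2 × 238 = 476
  Σ(formed) = 4765 kJ
ΔH = Σ(broken) − Σ(formed) = 4683 − 4765 = −82 kJ
For 3× the reaction as written: 3 × (−82) = −246 kJ

ΔH = −246 kJ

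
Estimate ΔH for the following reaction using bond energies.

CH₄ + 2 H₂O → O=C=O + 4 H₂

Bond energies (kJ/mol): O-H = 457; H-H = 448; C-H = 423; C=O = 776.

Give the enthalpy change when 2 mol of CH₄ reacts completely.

ΔH = +352 kJ

Bonds broken (reactants):
  C-H: 4 × 423 = 1692
  O-H: 4 × 457 = 1828
  Σ(broken) = 3520 kJ
Bonds formed (products):
  C=O: 2 × 776 = 1552
  H-H: 4 × 448 = 1792
  Σ(formed) = 3344 kJ
ΔH = Σ(broken) − Σ(formed) = 3520 − 3344 = +176 kJ
For 2× the reaction as written: 2 × (+176) = +352 kJ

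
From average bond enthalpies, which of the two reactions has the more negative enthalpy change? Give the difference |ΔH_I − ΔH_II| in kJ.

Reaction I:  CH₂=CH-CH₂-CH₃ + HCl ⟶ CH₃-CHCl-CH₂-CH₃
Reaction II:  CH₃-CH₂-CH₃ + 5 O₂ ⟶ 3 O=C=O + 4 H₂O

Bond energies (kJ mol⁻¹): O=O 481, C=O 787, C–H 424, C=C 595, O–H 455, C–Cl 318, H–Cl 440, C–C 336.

Reaction II, by 1850 kJ

Reaction I:
  Bonds broken (reactants):
    C–C: 2 × 336 = 672
    C–H: 8 × 424 = 3392
    C=C: 1 × 595 = 595
    H–Cl: 1 × 440 = 440
    Σ(broken) = 5099 kJ
  Bonds formed (products):
    C–C: 3 × 336 = 1008
    C–Cl: 1 × 318 = 318
    C–H: 9 × 424 = 3816
    Σ(formed) = 5142 kJ
  ΔH_I = 5099 − 5142 = −43 kJ
Reaction II:
  Bonds broken (reactants):
    C–C: 2 × 336 = 672
    C–H: 8 × 424 = 3392
    O=O: 5 × 481 = 2405
    Σ(broken) = 6469 kJ
  Bonds formed (products):
    C=O: 6 × 787 = 4722
    O–H: 8 × 455 = 3640
    Σ(formed) = 8362 kJ
  ΔH_II = 6469 − 8362 = −1893 kJ
ΔH_I − ΔH_II = +1850 kJ, so reaction II has the more negative ΔH; |ΔH_I − ΔH_II| = 1850 kJ.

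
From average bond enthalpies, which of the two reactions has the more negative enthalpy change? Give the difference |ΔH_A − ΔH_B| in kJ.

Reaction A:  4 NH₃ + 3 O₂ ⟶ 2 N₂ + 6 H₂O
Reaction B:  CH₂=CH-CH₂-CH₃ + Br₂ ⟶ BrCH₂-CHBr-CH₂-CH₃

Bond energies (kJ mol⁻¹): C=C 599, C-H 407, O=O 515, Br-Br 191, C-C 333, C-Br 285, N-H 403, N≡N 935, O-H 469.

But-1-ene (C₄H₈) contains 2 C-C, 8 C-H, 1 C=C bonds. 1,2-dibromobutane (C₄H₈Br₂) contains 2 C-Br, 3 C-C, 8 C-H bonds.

Reaction A, by 1004 kJ

Reaction A:
  Bonds broken (reactants):
    N-H: 12 × 403 = 4836
    O=O: 3 × 515 = 1545
    Σ(broken) = 6381 kJ
  Bonds formed (products):
    N≡N: 2 × 935 = 1870
    O-H: 12 × 469 = 5628
    Σ(formed) = 7498 kJ
  ΔH_A = 6381 − 7498 = −1117 kJ
Reaction B:
  Bonds broken (reactants):
    Br-Br: 1 × 191 = 191
    C-C: 2 × 333 = 666
    C-H: 8 × 407 = 3256
    C=C: 1 × 599 = 599
    Σ(broken) = 4712 kJ
  Bonds formed (products):
    C-Br: 2 × 285 = 570
    C-C: 3 × 333 = 999
    C-H: 8 × 407 = 3256
    Σ(formed) = 4825 kJ
  ΔH_B = 4712 − 4825 = −113 kJ
ΔH_A − ΔH_B = −1004 kJ, so reaction A has the more negative ΔH; |ΔH_A − ΔH_B| = 1004 kJ.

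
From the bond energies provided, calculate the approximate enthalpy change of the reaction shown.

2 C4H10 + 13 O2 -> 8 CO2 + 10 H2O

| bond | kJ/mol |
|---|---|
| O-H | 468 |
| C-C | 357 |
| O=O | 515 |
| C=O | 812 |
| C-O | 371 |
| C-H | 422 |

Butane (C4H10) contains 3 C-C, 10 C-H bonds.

ΔH ≈ −5075 kJ

Bonds broken (reactants):
  C-C: 6 × 357 = 2142
  C-H: 20 × 422 = 8440
  O=O: 13 × 515 = 6695
  Σ(broken) = 17277 kJ
Bonds formed (products):
  C=O: 16 × 812 = 12992
  O-H: 20 × 468 = 9360
  Σ(formed) = 22352 kJ
ΔH = Σ(broken) − Σ(formed) = 17277 − 22352 = −5075 kJ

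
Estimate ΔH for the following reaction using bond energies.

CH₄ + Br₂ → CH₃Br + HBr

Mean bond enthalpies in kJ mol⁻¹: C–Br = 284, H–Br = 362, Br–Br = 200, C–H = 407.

Bonds broken (reactants):
  Br–Br: 1 × 200 = 200
  C–H: 4 × 407 = 1628
  Σ(broken) = 1828 kJ
Bonds formed (products):
  C–Br: 1 × 284 = 284
  C–H: 3 × 407 = 1221
  H–Br: 1 × 362 = 362
  Σ(formed) = 1867 kJ
ΔH = Σ(broken) − Σ(formed) = 1828 − 1867 = −39 kJ

ΔH ≈ −39 kJ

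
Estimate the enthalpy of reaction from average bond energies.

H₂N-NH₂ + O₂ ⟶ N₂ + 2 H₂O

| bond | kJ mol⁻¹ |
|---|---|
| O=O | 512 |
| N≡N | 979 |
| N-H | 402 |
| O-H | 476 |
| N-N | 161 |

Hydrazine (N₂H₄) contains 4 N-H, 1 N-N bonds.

Bonds broken (reactants):
  N-H: 4 × 402 = 1608
  N-N: 1 × 161 = 161
  O=O: 1 × 512 = 512
  Σ(broken) = 2281 kJ
Bonds formed (products):
  N≡N: 1 × 979 = 979
  O-H: 4 × 476 = 1904
  Σ(formed) = 2883 kJ
ΔH = Σ(broken) − Σ(formed) = 2281 − 2883 = −602 kJ

ΔH ≈ −602 kJ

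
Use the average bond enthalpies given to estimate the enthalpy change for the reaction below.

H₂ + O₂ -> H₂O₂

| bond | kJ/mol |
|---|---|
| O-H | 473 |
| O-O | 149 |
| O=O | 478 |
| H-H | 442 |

ΔH ≈ −175 kJ

Bonds broken (reactants):
  H-H: 1 × 442 = 442
  O=O: 1 × 478 = 478
  Σ(broken) = 920 kJ
Bonds formed (products):
  O-H: 2 × 473 = 946
  O-O: 1 × 149 = 149
  Σ(formed) = 1095 kJ
ΔH = Σ(broken) − Σ(formed) = 920 − 1095 = −175 kJ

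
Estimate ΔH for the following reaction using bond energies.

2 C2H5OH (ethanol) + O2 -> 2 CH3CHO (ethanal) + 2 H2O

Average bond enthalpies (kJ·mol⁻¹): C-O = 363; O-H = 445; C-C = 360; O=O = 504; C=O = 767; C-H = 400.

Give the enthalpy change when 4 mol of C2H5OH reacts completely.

Bonds broken (reactants):
  C-C: 2 × 360 = 720
  C-H: 10 × 400 = 4000
  C-O: 2 × 363 = 726
  O-H: 2 × 445 = 890
  O=O: 1 × 504 = 504
  Σ(broken) = 6840 kJ
Bonds formed (products):
  C-C: 2 × 360 = 720
  C-H: 8 × 400 = 3200
  C=O: 2 × 767 = 1534
  O-H: 4 × 445 = 1780
  Σ(formed) = 7234 kJ
ΔH = Σ(broken) − Σ(formed) = 6840 − 7234 = −394 kJ
For 2× the reaction as written: 2 × (−394) = −788 kJ

ΔH = −788 kJ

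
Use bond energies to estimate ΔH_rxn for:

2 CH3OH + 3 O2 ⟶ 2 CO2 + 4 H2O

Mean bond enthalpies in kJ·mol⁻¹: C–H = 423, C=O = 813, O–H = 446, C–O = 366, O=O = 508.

ΔH ≈ −1134 kJ

Bonds broken (reactants):
  C–H: 6 × 423 = 2538
  C–O: 2 × 366 = 732
  O–H: 2 × 446 = 892
  O=O: 3 × 508 = 1524
  Σ(broken) = 5686 kJ
Bonds formed (products):
  C=O: 4 × 813 = 3252
  O–H: 8 × 446 = 3568
  Σ(formed) = 6820 kJ
ΔH = Σ(broken) − Σ(formed) = 5686 − 6820 = −1134 kJ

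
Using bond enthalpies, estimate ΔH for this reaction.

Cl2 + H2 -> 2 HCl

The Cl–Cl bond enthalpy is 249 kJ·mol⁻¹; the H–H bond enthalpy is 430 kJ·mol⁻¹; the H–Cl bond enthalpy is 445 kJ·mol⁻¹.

ΔH ≈ −211 kJ

Bonds broken (reactants):
  Cl–Cl: 1 × 249 = 249
  H–H: 1 × 430 = 430
  Σ(broken) = 679 kJ
Bonds formed (products):
  H–Cl: 2 × 445 = 890
  Σ(formed) = 890 kJ
ΔH = Σ(broken) − Σ(formed) = 679 − 890 = −211 kJ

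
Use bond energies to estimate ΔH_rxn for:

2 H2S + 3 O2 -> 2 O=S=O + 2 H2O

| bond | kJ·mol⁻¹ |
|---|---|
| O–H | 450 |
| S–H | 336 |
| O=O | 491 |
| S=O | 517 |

Bonds broken (reactants):
  O=O: 3 × 491 = 1473
  S–H: 4 × 336 = 1344
  Σ(broken) = 2817 kJ
Bonds formed (products):
  O–H: 4 × 450 = 1800
  S=O: 4 × 517 = 2068
  Σ(formed) = 3868 kJ
ΔH = Σ(broken) − Σ(formed) = 2817 − 3868 = −1051 kJ

ΔH ≈ −1051 kJ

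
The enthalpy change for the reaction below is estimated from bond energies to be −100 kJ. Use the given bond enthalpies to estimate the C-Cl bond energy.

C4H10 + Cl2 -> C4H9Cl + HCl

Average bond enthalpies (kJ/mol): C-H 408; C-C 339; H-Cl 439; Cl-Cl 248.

Let D be the C-Cl bond energy.
Σ(broken) = 3×339 + 10×408 + 1×248 = 5345
Σ(formed) = 3×339 + 1×D + 9×408 + 1×439 = 5128 + D
ΔH = Σ(broken) − Σ(formed) = (5345) − (5128 + D) = +217 − D
Setting this equal to −100 kJ gives D = 317 kJ/mol.

D(C-Cl) ≈ 317 kJ/mol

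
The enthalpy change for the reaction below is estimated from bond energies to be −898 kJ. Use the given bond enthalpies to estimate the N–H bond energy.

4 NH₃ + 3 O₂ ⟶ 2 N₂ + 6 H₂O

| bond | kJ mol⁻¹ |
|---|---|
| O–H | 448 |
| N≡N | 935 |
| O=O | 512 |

D(N–H) ≈ 401 kJ/mol

Let D be the N–H bond energy.
Σ(broken) = 12×D + 3×512 = 1536 + 12D
Σ(formed) = 2×935 + 12×448 = 7246
ΔH = Σ(broken) − Σ(formed) = (1536 + 12D) − (7246) = −5710 + 12D
Setting this equal to −898 kJ gives 12D = 4812, so D = 401 kJ/mol.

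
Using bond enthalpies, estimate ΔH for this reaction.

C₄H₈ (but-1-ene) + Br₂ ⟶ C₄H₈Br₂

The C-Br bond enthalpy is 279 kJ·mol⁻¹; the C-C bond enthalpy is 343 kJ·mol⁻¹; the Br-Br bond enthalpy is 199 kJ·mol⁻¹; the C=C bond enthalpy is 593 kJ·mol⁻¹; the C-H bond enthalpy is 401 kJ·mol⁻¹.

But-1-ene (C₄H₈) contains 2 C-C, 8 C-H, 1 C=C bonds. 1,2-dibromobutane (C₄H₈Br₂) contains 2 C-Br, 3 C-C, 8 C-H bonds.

ΔH ≈ −109 kJ

Bonds broken (reactants):
  Br-Br: 1 × 199 = 199
  C-C: 2 × 343 = 686
  C-H: 8 × 401 = 3208
  C=C: 1 × 593 = 593
  Σ(broken) = 4686 kJ
Bonds formed (products):
  C-Br: 2 × 279 = 558
  C-C: 3 × 343 = 1029
  C-H: 8 × 401 = 3208
  Σ(formed) = 4795 kJ
ΔH = Σ(broken) − Σ(formed) = 4686 − 4795 = −109 kJ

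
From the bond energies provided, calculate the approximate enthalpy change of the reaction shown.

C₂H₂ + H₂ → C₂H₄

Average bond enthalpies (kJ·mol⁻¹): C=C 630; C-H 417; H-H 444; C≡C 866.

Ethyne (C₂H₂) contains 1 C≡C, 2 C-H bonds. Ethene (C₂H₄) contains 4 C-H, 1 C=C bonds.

Bonds broken (reactants):
  C≡C: 1 × 866 = 866
  C-H: 2 × 417 = 834
  H-H: 1 × 444 = 444
  Σ(broken) = 2144 kJ
Bonds formed (products):
  C-H: 4 × 417 = 1668
  C=C: 1 × 630 = 630
  Σ(formed) = 2298 kJ
ΔH = Σ(broken) − Σ(formed) = 2144 − 2298 = −154 kJ

ΔH ≈ −154 kJ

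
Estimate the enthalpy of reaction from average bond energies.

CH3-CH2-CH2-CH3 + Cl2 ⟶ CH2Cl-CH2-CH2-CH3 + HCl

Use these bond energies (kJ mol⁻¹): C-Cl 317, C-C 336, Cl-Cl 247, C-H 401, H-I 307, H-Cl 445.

Bonds broken (reactants):
  C-C: 3 × 336 = 1008
  C-H: 10 × 401 = 4010
  Cl-Cl: 1 × 247 = 247
  Σ(broken) = 5265 kJ
Bonds formed (products):
  C-C: 3 × 336 = 1008
  C-Cl: 1 × 317 = 317
  C-H: 9 × 401 = 3609
  H-Cl: 1 × 445 = 445
  Σ(formed) = 5379 kJ
ΔH = Σ(broken) − Σ(formed) = 5265 − 5379 = −114 kJ

ΔH ≈ −114 kJ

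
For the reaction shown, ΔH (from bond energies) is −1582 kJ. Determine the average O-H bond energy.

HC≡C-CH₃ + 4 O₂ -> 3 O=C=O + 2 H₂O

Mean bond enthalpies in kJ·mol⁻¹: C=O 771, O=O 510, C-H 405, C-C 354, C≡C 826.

Let D be the O-H bond energy.
Σ(broken) = 1×826 + 1×354 + 4×405 + 4×510 = 4840
Σ(formed) = 6×771 + 4×D = 4626 + 4D
ΔH = Σ(broken) − Σ(formed) = (4840) − (4626 + 4D) = +214 − 4D
Setting this equal to −1582 kJ gives 4D = 1796, so D = 449 kJ/mol.

D(O-H) ≈ 449 kJ/mol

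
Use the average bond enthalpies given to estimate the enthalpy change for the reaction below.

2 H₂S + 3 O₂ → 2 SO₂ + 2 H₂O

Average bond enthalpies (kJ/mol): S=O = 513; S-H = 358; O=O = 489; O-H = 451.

ΔH ≈ −957 kJ

Bonds broken (reactants):
  O=O: 3 × 489 = 1467
  S-H: 4 × 358 = 1432
  Σ(broken) = 2899 kJ
Bonds formed (products):
  O-H: 4 × 451 = 1804
  S=O: 4 × 513 = 2052
  Σ(formed) = 3856 kJ
ΔH = Σ(broken) − Σ(formed) = 2899 − 3856 = −957 kJ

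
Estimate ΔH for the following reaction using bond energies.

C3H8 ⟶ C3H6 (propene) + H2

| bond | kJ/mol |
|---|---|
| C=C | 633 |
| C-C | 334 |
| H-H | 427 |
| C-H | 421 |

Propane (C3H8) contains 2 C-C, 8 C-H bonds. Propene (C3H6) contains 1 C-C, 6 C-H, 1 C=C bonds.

Bonds broken (reactants):
  C-C: 2 × 334 = 668
  C-H: 8 × 421 = 3368
  Σ(broken) = 4036 kJ
Bonds formed (products):
  C-C: 1 × 334 = 334
  C-H: 6 × 421 = 2526
  C=C: 1 × 633 = 633
  H-H: 1 × 427 = 427
  Σ(formed) = 3920 kJ
ΔH = Σ(broken) − Σ(formed) = 4036 − 3920 = +116 kJ

ΔH ≈ +116 kJ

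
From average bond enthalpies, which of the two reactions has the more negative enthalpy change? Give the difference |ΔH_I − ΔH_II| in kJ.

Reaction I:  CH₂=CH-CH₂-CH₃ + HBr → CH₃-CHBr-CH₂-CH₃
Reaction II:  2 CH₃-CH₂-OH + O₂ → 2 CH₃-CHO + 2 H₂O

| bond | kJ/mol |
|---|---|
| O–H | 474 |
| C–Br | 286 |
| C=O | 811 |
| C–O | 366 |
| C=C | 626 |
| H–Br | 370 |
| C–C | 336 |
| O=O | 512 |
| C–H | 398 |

Reaction I:
  Bonds broken (reactants):
    C–C: 2 × 336 = 672
    C–H: 8 × 398 = 3184
    C=C: 1 × 626 = 626
    H–Br: 1 × 370 = 370
    Σ(broken) = 4852 kJ
  Bonds formed (products):
    C–Br: 1 × 286 = 286
    C–C: 3 × 336 = 1008
    C–H: 9 × 398 = 3582
    Σ(formed) = 4876 kJ
  ΔH_I = 4852 − 4876 = −24 kJ
Reaction II:
  Bonds broken (reactants):
    C–C: 2 × 336 = 672
    C–H: 10 × 398 = 3980
    C–O: 2 × 366 = 732
    O–H: 2 × 474 = 948
    O=O: 1 × 512 = 512
    Σ(broken) = 6844 kJ
  Bonds formed (products):
    C–C: 2 × 336 = 672
    C–H: 8 × 398 = 3184
    C=O: 2 × 811 = 1622
    O–H: 4 × 474 = 1896
    Σ(formed) = 7374 kJ
  ΔH_II = 6844 − 7374 = −530 kJ
ΔH_I − ΔH_II = +506 kJ, so reaction II has the more negative ΔH; |ΔH_I − ΔH_II| = 506 kJ.

Reaction II, by 506 kJ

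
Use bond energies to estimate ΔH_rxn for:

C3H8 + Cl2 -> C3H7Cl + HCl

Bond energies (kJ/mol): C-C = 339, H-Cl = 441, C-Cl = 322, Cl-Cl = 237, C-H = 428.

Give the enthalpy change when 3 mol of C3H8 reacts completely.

ΔH = −294 kJ

Bonds broken (reactants):
  C-C: 2 × 339 = 678
  C-H: 8 × 428 = 3424
  Cl-Cl: 1 × 237 = 237
  Σ(broken) = 4339 kJ
Bonds formed (products):
  C-C: 2 × 339 = 678
  C-Cl: 1 × 322 = 322
  C-H: 7 × 428 = 2996
  H-Cl: 1 × 441 = 441
  Σ(formed) = 4437 kJ
ΔH = Σ(broken) − Σ(formed) = 4339 − 4437 = −98 kJ
For 3× the reaction as written: 3 × (−98) = −294 kJ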